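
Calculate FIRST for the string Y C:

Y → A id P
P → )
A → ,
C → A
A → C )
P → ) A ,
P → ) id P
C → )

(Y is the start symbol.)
{ ')', ',' }

FIRST sets of the non-terminals involved (from the grammar, by fixed-point iteration):
  FIRST(Y) = { ')', ',' }

To compute FIRST(Y C), process the symbols left to right:
Symbol Y is a non-terminal. Add FIRST(Y) \ {ε} = { ')', ',' }
Y is not nullable (ε ∉ FIRST(Y)), so stop here.
FIRST(Y C) = { ')', ',' }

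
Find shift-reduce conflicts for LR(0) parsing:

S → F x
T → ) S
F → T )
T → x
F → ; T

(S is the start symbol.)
No shift-reduce conflicts

Augment with S' → S and build the canonical LR(0) collection (I0 = CLOSURE({[S' → . S]}), then GOTO on every symbol after a dot until no new states appear). It has 11 states:
  I0: { [F → . ; T], [F → . T )], [S → . F x], [S' → . S], [T → . ) S], [T → . x] }  — shift
  I1: { [F → . ; T], [F → . T )], [S → . F x], [T → ) . S], [T → . ) S], [T → . x] }  — shift
  I2: { [F → ; . T], [T → . ) S], [T → . x] }  — shift
  I3: { [S → F . x] }  — shift
  I4: { [S' → S .] }  — accept
  I5: { [F → T . )] }  — shift
  I6: { [T → x .] }  — reduce
  I7: { [F → T ) .] }  — reduce
  I8: { [S → F x .] }  — reduce
  I9: { [F → ; T .] }  — reduce
  I10: { [T → ) S .] }  — reduce

No state contains both a complete item and a shift item.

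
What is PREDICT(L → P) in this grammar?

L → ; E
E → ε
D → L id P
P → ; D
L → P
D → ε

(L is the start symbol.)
{ ';' }

PREDICT(L → P) = (FIRST(RHS) \ {ε}) ∪ (FOLLOW(L) if ε ∈ FIRST(RHS), i.e. RHS ⇒* ε)
FIRST(P) = { ';' }
FIRST(P) = { ';' }
ε ∉ FIRST(P), so FOLLOW(L) is not added.
PREDICT(L → P) = { ';' }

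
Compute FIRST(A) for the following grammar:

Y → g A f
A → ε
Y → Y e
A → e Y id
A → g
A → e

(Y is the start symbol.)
From A → ε:
  - ε-production, so ε ∈ FIRST(A)
From A → e Y id:
  - e is a terminal: add 'e' and stop
From A → g:
  - g is a terminal: add 'g' and stop
From A → e:
  - e is a terminal: add 'e' and stop

Collecting: FIRST(A) = { 'e', 'g', ε }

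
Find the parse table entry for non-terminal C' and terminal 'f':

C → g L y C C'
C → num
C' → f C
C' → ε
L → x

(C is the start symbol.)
To find M[C', 'f'], we find productions for C' where 'f' is in the predict set (PREDICT(N → α) = (FIRST(α) \ {ε}) ∪ (FOLLOW(N) if α ⇒* ε)).

Relevant sets:
  FOLLOW(C') = { $, 'f' }

C' → f C: PREDICT = { 'f' }
  'f' is in predict set, so this production goes in M[C', 'f']
C' → ε: PREDICT = { $, 'f' }
  'f' is in predict set, so this production goes in M[C', 'f']

M[C', 'f'] = C' → f C, C' → ε  (a multiply-defined cell — the grammar is not LL(1))

Answer: C' → f C, C' → ε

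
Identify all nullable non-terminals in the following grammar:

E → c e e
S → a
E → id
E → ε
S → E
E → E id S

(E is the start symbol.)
A non-terminal is nullable if it can derive ε (the empty string): either it has an ε-production, or it has a production whose right-hand side consists entirely of nullable non-terminals.

ε-productions: E → ε
So E is immediately nullable.
S → E: every symbol on the right is nullable, so S is nullable too.
Every non-terminal is now nullable.
Nullable = { 'E', 'S' }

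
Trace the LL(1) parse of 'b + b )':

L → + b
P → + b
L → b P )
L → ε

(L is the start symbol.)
LL(1) parsing maintains a stack (initially the start symbol over $) and the input. At each step: if the stack top is a terminal, match it against the current input token; if it is a non-terminal N, replace it with the RHS of M[N, lookahead] (the unique production whose predict set contains the lookahead).

Stack is shown with the top on the left.

Stack    Input      Action
--------------------------
L $      b + b ) $  output L → b P )
b P ) $  b + b ) $  match 'b'
P ) $    + b ) $    output P → + b
+ b ) $  + b ) $    match '+'
b ) $    b ) $      match 'b'
) $      ) $        match ')'
$        $          accept

The string is accepted.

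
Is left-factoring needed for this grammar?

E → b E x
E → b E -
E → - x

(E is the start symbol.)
Yes, E has productions with common prefix 'b E'

Left-factoring is needed when two productions for the same non-terminal
share a common prefix on the right-hand side.

Productions for E:
  E → b E x
  E → b E -
  E → - x

Found common prefix 'b E' in productions for E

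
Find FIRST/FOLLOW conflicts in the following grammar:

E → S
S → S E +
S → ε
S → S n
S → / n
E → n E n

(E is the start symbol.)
Yes. E → n E n with FOLLOW(E) on { 'n' }; S → S E '+' with FOLLOW(S) on { '+', '/', 'n' }; S → S n with FOLLOW(S) on { '+', '/', 'n' }; S → '/' n with FOLLOW(S) on { '/' }

Nullable non-terminals: E, S.
FIRST sets used below: FIRST(S) = { '+', '/', 'n', ε }, FIRST(E) = { '+', '/', 'n', ε }

E: nullable alternative(s) E → S; FOLLOW(E) = { $, '+', 'n' }
  E → S: FIRST \ {ε} = { '+', '/', 'n' } — this is the only nullable alternative, skip
  E → n E n: FIRST \ {ε} = { 'n' } — overlaps FOLLOW(E) on { 'n' }: CONFLICT

S: nullable alternative(s) S → ε; FOLLOW(S) = { $, '+', '/', 'n' }
  S → S E +: FIRST \ {ε} = { '+', '/', 'n' } — overlaps FOLLOW(S) on { '+', '/', 'n' }: CONFLICT
  S → ε: FIRST \ {ε} = { } — this is the only nullable alternative, skip
  S → S n: FIRST \ {ε} = { '+', '/', 'n' } — overlaps FOLLOW(S) on { '+', '/', 'n' }: CONFLICT
  S → / n: FIRST \ {ε} = { '/' } — overlaps FOLLOW(S) on { '/' }: CONFLICT

So the grammar has 4 FIRST/FOLLOW conflicts (marked CONFLICT above).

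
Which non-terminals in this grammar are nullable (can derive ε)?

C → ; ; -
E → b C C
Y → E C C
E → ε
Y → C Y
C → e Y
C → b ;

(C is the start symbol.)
A non-terminal is nullable if it can derive ε (the empty string): either it has an ε-production, or it has a production whose right-hand side consists entirely of nullable non-terminals.

ε-productions: E → ε
So E is immediately nullable.
No further non-terminal can be added: every production for the remaining non-terminals contains a terminal or a non-nullable non-terminal.
Nullable = { 'E' }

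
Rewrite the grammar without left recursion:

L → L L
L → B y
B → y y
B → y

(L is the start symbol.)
L → B y L'
L' → L L'
L' → ε
B → y y
B → y

L is directly left-recursive. The standard transformation for
  A → A α₁ | ... | A α_m | β₁ | ... | β_n
is
  A  → β₁ A' | ... | β_n A'
  A' → α₁ A' | ... | α_m A' | ε

L → B y becomes L → B y L'
L → L L becomes L' → L L'
Add L' → ε

Productions for other non-terminals are unchanged:
  B → y y
  B → y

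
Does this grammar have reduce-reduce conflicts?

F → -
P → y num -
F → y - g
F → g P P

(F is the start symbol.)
A reduce-reduce conflict occurs when an LR(0) state has two complete items [A → α .] and [B → β .] — both call for a reduction, and with no lookahead the parser cannot choose between them.

Augment with F' → F and build the canonical LR(0) collection (I0 = CLOSURE({[F' → . F]}), then GOTO on every symbol after a dot until no new states appear). It has 12 states:
  I0: { [F → . -], [F → . g P P], [F → . y - g], [F' → . F] }  — shift
  I1: { [F → - .] }  — reduce
  I2: { [F' → F .] }  — accept
  I3: { [F → g . P P], [P → . y num -] }  — shift
  I4: { [F → y . - g] }  — shift
  I5: { [F → y - . g] }  — shift
  I6: { [F → y - g .] }  — reduce
  I7: { [F → g P . P], [P → . y num -] }  — shift
  I8: { [P → y . num -] }  — shift
  I9: { [P → y num . -] }  — shift
  I10: { [P → y num - .] }  — reduce
  I11: { [F → g P P .] }  — reduce

No state contains more than one complete item.

Answer: No reduce-reduce conflicts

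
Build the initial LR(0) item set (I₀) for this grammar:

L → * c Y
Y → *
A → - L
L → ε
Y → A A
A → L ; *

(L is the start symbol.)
First, augment the grammar with L' → L
I₀ = CLOSURE({ [L' → . L] }):
  [L' → . L] has the dot before L: add [L → . * c Y], [L → .]
No further items can be added.

I₀ = { [L → . * c Y], [L → .], [L' → . L] }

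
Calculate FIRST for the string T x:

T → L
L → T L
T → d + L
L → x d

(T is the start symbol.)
{ 'd', 'x' }

FIRST sets of the non-terminals involved (from the grammar, by fixed-point iteration):
  FIRST(T) = { 'd', 'x' }

To compute FIRST(T x), process the symbols left to right:
Symbol T is a non-terminal. Add FIRST(T) \ {ε} = { 'd', 'x' }
T is not nullable (ε ∉ FIRST(T)), so stop here.
FIRST(T x) = { 'd', 'x' }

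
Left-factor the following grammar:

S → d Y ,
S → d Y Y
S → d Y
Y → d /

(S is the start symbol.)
Left-factoring transforms A → αβ₁ | αβ₂ into A → αA' and A' → β₁ | β₂
(α is the longest common prefix among the alternatives). Repeat until
no nonterminal has two alternatives with a common prefix.

Round 1: S has alternatives sharing prefix 'd Y'. Introduce S': S → d Y S'
  Add: S' → ,
  Add: S' → Y
  Add: S' → ε

No remaining common prefixes — done.

Resulting grammar:
S → d Y S'
S' → ,
S' → Y
S' → ε
Y → d /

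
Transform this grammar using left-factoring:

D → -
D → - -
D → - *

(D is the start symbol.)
Left-factoring transforms A → αβ₁ | αβ₂ into A → αA' and A' → β₁ | β₂
(α is the longest common prefix among the alternatives). Repeat until
no nonterminal has two alternatives with a common prefix.

Round 1: D has alternatives sharing prefix '-'. Introduce D': D → - D'
  Add: D' → ε
  Add: D' → -
  Add: D' → *

No remaining common prefixes — done.

Resulting grammar:
D → - D'
D' → ε
D' → -
D' → *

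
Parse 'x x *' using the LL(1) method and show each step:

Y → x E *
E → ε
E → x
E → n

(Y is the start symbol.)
LL(1) parsing maintains a stack (initially the start symbol over $) and the input. At each step: if the stack top is a terminal, match it against the current input token; if it is a non-terminal N, replace it with the RHS of M[N, lookahead] (the unique production whose predict set contains the lookahead).

Stack is shown with the top on the left.

Stack    Input    Action
------------------------
Y $      x x * $  output Y → x E *
x E * $  x x * $  match 'x'
E * $    x * $    output E → x
x * $    x * $    match 'x'
* $      * $      match '*'
$        $        accept

The string is accepted.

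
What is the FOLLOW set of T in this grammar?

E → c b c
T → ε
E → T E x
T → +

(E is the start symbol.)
In E → T E x: T is followed by E x, add FIRST(E x) \ {ε} = { '+', 'c' }

Taking the union: FOLLOW(T) = { '+', 'c' }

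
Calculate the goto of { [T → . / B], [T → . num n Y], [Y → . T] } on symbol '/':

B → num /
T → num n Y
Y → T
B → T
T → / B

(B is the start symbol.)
{ [B → . T], [B → . num /], [T → . / B], [T → . num n Y], [T → / . B] }

GOTO(I, '/') = CLOSURE({ [A → αX.β] : [A → α.Xβ] ∈ I, X = '/' })

Items with dot before '/', with the dot advanced:
  [T → . / B] → [T → / . B]
Closure of the advanced items:
  [T → / . B] has the dot before B: add [B → . num /], [B → . T]
  [B → . T] has the dot before T: add [T → . num n Y], [T → . / B]

GOTO = { [B → . T], [B → . num /], [T → . / B], [T → . num n Y], [T → / . B] }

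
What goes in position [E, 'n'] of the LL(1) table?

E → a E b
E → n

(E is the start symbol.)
E → n

To find M[E, 'n'], we find productions for E where 'n' is in the predict set (PREDICT(N → α) = (FIRST(α) \ {ε}) ∪ (FOLLOW(N) if α ⇒* ε)).

E → a E b: PREDICT = { 'a' }
E → n: PREDICT = { 'n' }
  'n' is in predict set, so this production goes in M[E, 'n']

M[E, 'n'] = E → n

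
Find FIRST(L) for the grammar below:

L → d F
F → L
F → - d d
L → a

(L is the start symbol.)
To compute FIRST(L), examine every production with L on the left-hand side, reading each right-hand side left to right until a non-nullable symbol is reached.

From L → d F:
  - d is a terminal: add 'd' and stop
From L → a:
  - a is a terminal: add 'a' and stop

Collecting: FIRST(L) = { 'a', 'd' }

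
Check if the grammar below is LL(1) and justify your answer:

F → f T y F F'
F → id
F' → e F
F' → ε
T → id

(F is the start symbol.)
Relevant sets:
  FOLLOW(F') = { $, 'e' }

For F:
  PREDICT(F → f T y F F') = { 'f' }
  PREDICT(F → id) = { 'id' }
For F':
  PREDICT(F' → e F) = { 'e' }
  PREDICT(F' → ε) = { $, 'e' }
T has a single production, so nothing to check there.

Conflict found: Predict set conflict for F': { 'e' }
The grammar is NOT LL(1).

Answer: No. Predict set conflict for F': { 'e' }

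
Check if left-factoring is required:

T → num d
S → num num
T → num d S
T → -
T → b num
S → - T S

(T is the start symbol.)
Left-factoring is needed when two productions for the same non-terminal
share a common prefix on the right-hand side.

Productions for T:
  T → num d
  T → num d S
  T → -
  T → b num
Productions for S:
  S → num num
  S → - T S

Found common prefix 'num d' in productions for T

Answer: Yes, T has productions with common prefix 'num d'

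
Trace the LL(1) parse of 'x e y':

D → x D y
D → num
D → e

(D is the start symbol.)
LL(1) parsing maintains a stack (initially the start symbol over $) and the input. At each step: if the stack top is a terminal, match it against the current input token; if it is a non-terminal N, replace it with the RHS of M[N, lookahead] (the unique production whose predict set contains the lookahead).

Stack is shown with the top on the left.

Stack    Input    Action
------------------------
D $      x e y $  output D → x D y
x D y $  x e y $  match 'x'
D y $    e y $    output D → e
e y $    e y $    match 'e'
y $      y $      match 'y'
$        $        accept

The string is accepted.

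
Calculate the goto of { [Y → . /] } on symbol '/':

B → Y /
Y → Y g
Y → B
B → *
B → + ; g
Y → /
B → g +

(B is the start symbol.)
{ [Y → / .] }

GOTO(I, '/') = CLOSURE({ [A → αX.β] : [A → α.Xβ] ∈ I, X = '/' })

Items with dot before '/', with the dot advanced:
  [Y → . /] → [Y → / .]
Closure adds nothing (no advanced item has the dot before a non-terminal).

GOTO = { [Y → / .] }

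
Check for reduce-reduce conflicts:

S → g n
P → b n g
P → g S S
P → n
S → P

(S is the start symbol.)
Augment with S' → S and build the canonical LR(0) collection (I0 = CLOSURE({[S' → . S]}), then GOTO on every symbol after a dot until no new states appear). It has 11 states:
  I0: { [P → . b n g], [P → . g S S], [P → . n], [S → . P], [S → . g n], [S' → . S] }  — shift
  I1: { [S → P .] }  — reduce
  I2: { [S' → S .] }  — accept
  I3: { [P → b . n g] }  — shift
  I4: { [P → . b n g], [P → . g S S], [P → . n], [P → g . S S], [S → . P], [S → . g n], [S → g . n] }  — shift
  I5: { [P → n .] }  — reduce
  I6: { [P → . b n g], [P → . g S S], [P → . n], [P → g S . S], [S → . P], [S → . g n] }  — shift
  I7: { [P → n .], [S → g n .] }  — 2 reduces
  I8: { [P → g S S .] }  — reduce
  I9: { [P → b n . g] }  — shift
  I10: { [P → b n g .] }  — reduce

I7 contains complete items [P → n .], [S → g n .] — reduce-reduce conflict.

Answer: Yes — I7: [P → n .] vs [S → g n .]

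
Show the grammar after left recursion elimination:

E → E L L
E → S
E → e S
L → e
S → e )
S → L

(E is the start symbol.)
E is directly left-recursive. The standard transformation for
  A → A α₁ | ... | A α_m | β₁ | ... | β_n
is
  A  → β₁ A' | ... | β_n A'
  A' → α₁ A' | ... | α_m A' | ε

E → S becomes E → S E'
E → e S becomes E → e S E'
E → E L L becomes E' → L L E'
Add E' → ε

Productions for other non-terminals are unchanged:
  L → e
  S → e )
  S → L

Resulting grammar:
E → S E'
E → e S E'
E' → L L E'
E' → ε
L → e
S → e )
S → L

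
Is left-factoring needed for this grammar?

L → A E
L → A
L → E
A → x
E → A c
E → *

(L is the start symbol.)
Yes, L has productions with common prefix 'A'

Left-factoring is needed when two productions for the same non-terminal
share a common prefix on the right-hand side.

Productions for L:
  L → A E
  L → A
  L → E
Productions for E:
  E → A c
  E → *

Found common prefix 'A' in productions for L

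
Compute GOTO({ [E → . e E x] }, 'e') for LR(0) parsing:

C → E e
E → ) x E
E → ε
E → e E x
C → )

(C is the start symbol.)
{ [E → . ) x E], [E → . e E x], [E → .], [E → e . E x] }

GOTO(I, 'e') = CLOSURE({ [A → αX.β] : [A → α.Xβ] ∈ I, X = 'e' })

Items with dot before 'e', with the dot advanced:
  [E → . e E x] → [E → e . E x]
Closure of the advanced items:
  [E → e . E x] has the dot before E: add [E → . ) x E], [E → .], [E → . e E x]

GOTO = { [E → . ) x E], [E → . e E x], [E → .], [E → e . E x] }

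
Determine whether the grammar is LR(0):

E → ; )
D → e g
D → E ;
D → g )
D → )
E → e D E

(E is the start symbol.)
No. Shift-reduce conflict between [D → e g .] and [D → g . )]

Augment with E' → E and build the canonical LR(0) collection (I0 = CLOSURE({[E' → . E]}), then GOTO on every symbol after a dot until no new states appear). It has 14 states:
  I0: { [E → . ; )], [E → . e D E], [E' → . E] }  — shift
  I1: { [E → ; . )] }  — shift
  I2: { [E' → E .] }  — accept
  I3: { [D → . )], [D → . E ;], [D → . e g], [D → . g )], [E → . ; )], [E → . e D E], [E → e . D E] }  — shift
  I4: { [D → ) .] }  — reduce
  I5: { [E → . ; )], [E → . e D E], [E → e D . E] }  — shift
  I6: { [D → E . ;] }  — shift
  I7: { [D → . )], [D → . E ;], [D → . e g], [D → . g )], [D → e . g], [E → . ; )], [E → . e D E], [E → e . D E] }  — shift
  I8: { [D → g . )] }  — shift
  I9: { [D → g ) .] }  — reduce
  I10: { [D → e g .], [D → g . )] }  — shift, reduce
  I11: { [D → E ; .] }  — reduce
  I12: { [E → e D E .] }  — reduce
  I13: { [E → ; ) .] }  — reduce

Conflict in state I10:
  Shift-reduce conflict between [D → e g .] and [D → g . )]
So the grammar is NOT LR(0).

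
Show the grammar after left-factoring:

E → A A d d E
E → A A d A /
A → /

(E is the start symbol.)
Left-factoring transforms A → αβ₁ | αβ₂ into A → αA' and A' → β₁ | β₂
(α is the longest common prefix among the alternatives). Repeat until
no nonterminal has two alternatives with a common prefix.

Round 1: E has alternatives sharing prefix 'A A d'. Introduce E': E → A A d E'
  Add: E' → d E
  Add: E' → A /

No remaining common prefixes — done.

Resulting grammar:
E → A A d E'
E' → d E
E' → A /
A → /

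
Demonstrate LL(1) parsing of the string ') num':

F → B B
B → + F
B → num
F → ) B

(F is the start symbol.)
Stack is shown with the top on the left.

Stack  Input    Action
----------------------
F $    ) num $  output F → ) B
) B $  ) num $  match ')'
B $    num $    output B → num
num $  num $    match 'num'
$      $        accept

The string is accepted.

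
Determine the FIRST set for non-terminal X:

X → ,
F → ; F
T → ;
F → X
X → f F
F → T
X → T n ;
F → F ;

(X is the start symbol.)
{ ',', ';', 'f' }

FIRST sets of the other non-terminals involved (by the same procedure, iterated to a fixed point):
  FIRST(T) = { ';' }

From X → ,:
  - ',' is a terminal: add ',' and stop
From X → f F:
  - f is a terminal: add 'f' and stop
From X → T n ;:
  - T is a non-terminal: add FIRST(T) \ {ε} = { ';' }
    T is not nullable, so stop

Collecting: FIRST(X) = { ',', ';', 'f' }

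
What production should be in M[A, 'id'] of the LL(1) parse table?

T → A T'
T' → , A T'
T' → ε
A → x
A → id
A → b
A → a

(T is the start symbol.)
To find M[A, 'id'], we find productions for A where 'id' is in the predict set (PREDICT(N → α) = (FIRST(α) \ {ε}) ∪ (FOLLOW(N) if α ⇒* ε)).

A → x: PREDICT = { 'x' }
A → id: PREDICT = { 'id' }
  'id' is in predict set, so this production goes in M[A, 'id']
A → b: PREDICT = { 'b' }
A → a: PREDICT = { 'a' }

M[A, 'id'] = A → id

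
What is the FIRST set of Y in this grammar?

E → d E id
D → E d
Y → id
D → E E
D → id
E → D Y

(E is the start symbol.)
From Y → id:
  - id is a terminal: add 'id' and stop

Collecting: FIRST(Y) = { 'id' }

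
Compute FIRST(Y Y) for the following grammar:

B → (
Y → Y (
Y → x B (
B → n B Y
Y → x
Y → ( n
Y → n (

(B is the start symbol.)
{ '(', 'n', 'x' }

FIRST sets of the non-terminals involved (from the grammar, by fixed-point iteration):
  FIRST(Y) = { '(', 'n', 'x' }

To compute FIRST(Y Y), process the symbols left to right:
Symbol Y is a non-terminal. Add FIRST(Y) \ {ε} = { '(', 'n', 'x' }
Y is not nullable (ε ∉ FIRST(Y)), so stop here.
FIRST(Y Y) = { '(', 'n', 'x' }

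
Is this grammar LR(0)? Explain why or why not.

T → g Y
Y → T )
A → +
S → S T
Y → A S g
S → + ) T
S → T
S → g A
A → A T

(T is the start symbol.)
Augment with T' → T and build the canonical LR(0) collection (I0 = CLOSURE({[T' → . T]}), then GOTO on every symbol after a dot until no new states appear). It has 17 states:
  I0: { [T → . g Y], [T' → . T] }  — shift
  I1: { [T' → T .] }  — accept
  I2: { [A → . +], [A → . A T], [T → . g Y], [T → g . Y], [Y → . A S g], [Y → . T )] }  — shift
  I3: { [A → + .] }  — reduce
  I4: { [A → A . T], [S → . + ) T], [S → . S T], [S → . T], [S → . g A], [T → . g Y], [Y → A . S g] }  — shift
  I5: { [Y → T . )] }  — shift
  I6: { [T → g Y .] }  — reduce
  I7: { [Y → T ) .] }  — reduce
  I8: { [S → + . ) T] }  — shift
  I9: { [S → S . T], [T → . g Y], [Y → A S . g] }  — shift
  I10: { [A → A T .], [S → T .] }  — 2 reduces
  I11: { [A → . +], [A → . A T], [S → g . A], [T → . g Y], [T → g . Y], [Y → . A S g], [Y → . T )] }  — shift
  I12: { [A → A . T], [S → . + ) T], [S → . S T], [S → . T], [S → . g A], [S → g A .], [T → . g Y], [Y → A . S g] }  — shift, reduce
  I13: { [S → S T .] }  — reduce
  I14: { [A → . +], [A → . A T], [T → . g Y], [T → g . Y], [Y → . A S g], [Y → . T )], [Y → A S g .] }  — shift, reduce
  I15: { [S → + ) . T], [T → . g Y] }  — shift
  I16: { [S → + ) T .] }  — reduce

Conflict in state I10:
  Reduce-reduce conflict: [A → A T .] and [S → T .]
So the grammar is NOT LR(0).

Answer: No. Reduce-reduce conflict: [A → A T .] and [S → T .]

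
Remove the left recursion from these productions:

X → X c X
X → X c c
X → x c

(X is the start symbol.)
X → x c X'
X' → c X X'
X' → c c X'
X' → ε

X is directly left-recursive. The standard transformation for
  A → A α₁ | ... | A α_m | β₁ | ... | β_n
is
  A  → β₁ A' | ... | β_n A'
  A' → α₁ A' | ... | α_m A' | ε

X → x c becomes X → x c X'
X → X c X becomes X' → c X X'
X → X c c becomes X' → c c X'
Add X' → ε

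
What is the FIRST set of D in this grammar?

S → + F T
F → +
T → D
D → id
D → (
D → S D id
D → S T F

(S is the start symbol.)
To compute FIRST(D), examine every production with D on the left-hand side, reading each right-hand side left to right until a non-nullable symbol is reached.

FIRST sets of the other non-terminals involved (by the same procedure, iterated to a fixed point):
  FIRST(S) = { '+' }

From D → id:
  - id is a terminal: add 'id' and stop
From D → (:
  - '(' is a terminal: add '(' and stop
From D → S D id:
  - S is a non-terminal: add FIRST(S) \ {ε} = { '+' }
    S is not nullable, so stop
From D → S T F:
  - S is a non-terminal: add FIRST(S) \ {ε} = { '+' }
    S is not nullable, so stop

Collecting: FIRST(D) = { '(', '+', 'id' }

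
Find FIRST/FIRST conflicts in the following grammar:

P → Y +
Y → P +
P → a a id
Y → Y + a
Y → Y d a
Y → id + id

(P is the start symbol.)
A FIRST/FIRST conflict occurs when two productions N → α and N → β for the same non-terminal have FIRST(α) ∩ FIRST(β) ≠ ∅ (with ε ∈ FIRST of a nullable right-hand side, so two nullable alternatives also conflict).

FIRST sets of the non-terminals at (or reachable through a nullable prefix from) the front of some alternative:
  FIRST(Y) = { 'a', 'id' }
  FIRST(P) = { 'a', 'id' }

Productions for P:
  P → Y +: FIRST = { 'a', 'id' }
  P → a a id: FIRST = { 'a' }
Productions for Y:
  Y → P +: FIRST = { 'a', 'id' }
  Y → Y + a: FIRST = { 'a', 'id' }
  Y → Y d a: FIRST = { 'a', 'id' }
  Y → id + id: FIRST = { 'id' }

Conflict for P: P → Y + and P → a a id
  Overlap: { 'a' }
Conflict for Y: Y → P + and Y → Y + a
  Overlap: { 'a', 'id' }
Conflict for Y: Y → P + and Y → Y d a
  Overlap: { 'a', 'id' }
Conflict for Y: Y → P + and Y → id + id
  Overlap: { 'id' }
Conflict for Y: Y → Y + a and Y → Y d a
  Overlap: { 'a', 'id' }
Conflict for Y: Y → Y + a and Y → id + id
  Overlap: { 'id' }
Conflict for Y: Y → Y d a and Y → id + id
  Overlap: { 'id' }

Answer: Yes. P → Y '+' / P → a a id on { 'a' }; Y → P '+' / Y → Y '+' a on { 'a', 'id' }; Y → P '+' / Y → Y d a on { 'a', 'id' }; Y → P '+' / Y → id '+' id on { 'id' }; Y → Y '+' a / Y → Y d a on { 'a', 'id' }; Y → Y '+' a / Y → id '+' id on { 'id' }; Y → Y d a / Y → id '+' id on { 'id' }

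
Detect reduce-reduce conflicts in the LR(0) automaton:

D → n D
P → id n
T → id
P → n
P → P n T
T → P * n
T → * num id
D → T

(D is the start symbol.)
No reduce-reduce conflicts

A reduce-reduce conflict occurs when an LR(0) state has two complete items [A → α .] and [B → β .] — both call for a reduction, and with no lookahead the parser cannot choose between them.

Augment with D' → D and build the canonical LR(0) collection (I0 = CLOSURE({[D' → . D]}), then GOTO on every symbol after a dot until no new states appear). It has 16 states:
  I0: { [D → . T], [D → . n D], [D' → . D], [P → . P n T], [P → . id n], [P → . n], [T → . * num id], [T → . P * n], [T → . id] }  — shift
  I1: { [T → * . num id] }  — shift
  I2: { [D' → D .] }  — accept
  I3: { [P → P . n T], [T → P . * n] }  — shift
  I4: { [D → T .] }  — reduce
  I5: { [P → id . n], [T → id .] }  — shift, reduce
  I6: { [D → . T], [D → . n D], [D → n . D], [P → . P n T], [P → . id n], [P → . n], [P → n .], [T → . * num id], [T → . P * n], [T → . id] }  — shift, reduce
  I7: { [D → n D .] }  — reduce
  I8: { [P → id n .] }  — reduce
  I9: { [T → P * . n] }  — shift
  I10: { [P → . P n T], [P → . id n], [P → . n], [P → P n . T], [T → . * num id], [T → . P * n], [T → . id] }  — shift
  I11: { [P → P n T .] }  — reduce
  I12: { [P → n .] }  — reduce
  I13: { [T → P * n .] }  — reduce
  I14: { [T → * num . id] }  — shift
  I15: { [T → * num id .] }  — reduce

No state contains more than one complete item.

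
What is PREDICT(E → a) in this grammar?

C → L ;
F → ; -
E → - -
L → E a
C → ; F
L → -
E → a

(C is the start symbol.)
PREDICT(E → a) = (FIRST(RHS) \ {ε}) ∪ (FOLLOW(E) if ε ∈ FIRST(RHS), i.e. RHS ⇒* ε)
FIRST(a) = { 'a' }
ε ∉ FIRST(a), so FOLLOW(E) is not added.
PREDICT(E → a) = { 'a' }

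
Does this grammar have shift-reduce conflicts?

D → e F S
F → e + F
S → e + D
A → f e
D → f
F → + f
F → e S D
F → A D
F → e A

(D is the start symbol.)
No shift-reduce conflicts

Augment with D' → D and build the canonical LR(0) collection (I0 = CLOSURE({[D' → . D]}), then GOTO on every symbol after a dot until no new states appear). It has 21 states:
  I0: { [D → . e F S], [D → . f], [D' → . D] }  — shift
  I1: { [D' → D .] }  — accept
  I2: { [A → . f e], [D → e . F S], [F → . + f], [F → . A D], [F → . e + F], [F → . e A], [F → . e S D] }  — shift
  I3: { [D → f .] }  — reduce
  I4: { [F → + . f] }  — shift
  I5: { [D → . e F S], [D → . f], [F → A . D] }  — shift
  I6: { [D → e F . S], [S → . e + D] }  — shift
  I7: { [A → . f e], [F → e . + F], [F → e . A], [F → e . S D], [S → . e + D] }  — shift
  I8: { [A → f . e] }  — shift
  I9: { [A → f e .] }  — reduce
  I10: { [A → . f e], [F → . + f], [F → . A D], [F → . e + F], [F → . e A], [F → . e S D], [F → e + . F] }  — shift
  I11: { [F → e A .] }  — reduce
  I12: { [D → . e F S], [D → . f], [F → e S . D] }  — shift
  I13: { [S → e . + D] }  — shift
  I14: { [D → . e F S], [D → . f], [S → e + . D] }  — shift
  I15: { [S → e + D .] }  — reduce
  I16: { [F → e S D .] }  — reduce
  I17: { [F → e + F .] }  — reduce
  I18: { [D → e F S .] }  — reduce
  I19: { [F → A D .] }  — reduce
  I20: { [F → + f .] }  — reduce

No state contains both a complete item and a shift item.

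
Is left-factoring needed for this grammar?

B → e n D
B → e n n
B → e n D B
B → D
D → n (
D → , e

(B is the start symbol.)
Yes, B has productions with common prefix 'e n'

Left-factoring is needed when two productions for the same non-terminal
share a common prefix on the right-hand side.

Productions for B:
  B → e n D
  B → e n n
  B → e n D B
  B → D
Productions for D:
  D → n (
  D → , e

Found common prefix 'e n' in productions for B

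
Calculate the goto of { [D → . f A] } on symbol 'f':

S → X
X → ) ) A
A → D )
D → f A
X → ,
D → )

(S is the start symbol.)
GOTO(I, 'f') = CLOSURE({ [A → αX.β] : [A → α.Xβ] ∈ I, X = 'f' })

Items with dot before 'f', with the dot advanced:
  [D → . f A] → [D → f . A]
Closure of the advanced items:
  [D → f . A] has the dot before A: add [A → . D )]
  [A → . D )] has the dot before D: add [D → . f A], [D → . )]

GOTO = { [A → . D )], [D → . )], [D → . f A], [D → f . A] }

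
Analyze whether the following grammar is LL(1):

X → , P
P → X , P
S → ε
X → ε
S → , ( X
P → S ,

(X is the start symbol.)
A grammar is LL(1) if for each non-terminal N with multiple productions, the predict sets of those productions are pairwise disjoint, where PREDICT(N → α) = (FIRST(α) \ {ε}) ∪ (FOLLOW(N) if α ⇒* ε).

Relevant sets:
  FIRST(X) = { ',', ε }
  FIRST(S) = { ',', ε }
  FOLLOW(X) = { $, ',' }
  FOLLOW(S) = { ',' }

For X:
  PREDICT(X → ',' P) = { ',' }
  PREDICT(X → ε) = { $, ',' }
For P:
  PREDICT(P → X ',' P) = { ',' }
  PREDICT(P → S ',') = { ',' }
For S:
  PREDICT(S → ε) = { ',' }
  PREDICT(S → ',' '(' X) = { ',' }

Conflict found: Predict set conflict for X: { ',' }
The grammar is NOT LL(1).

Answer: No. Predict set conflict for X: { ',' }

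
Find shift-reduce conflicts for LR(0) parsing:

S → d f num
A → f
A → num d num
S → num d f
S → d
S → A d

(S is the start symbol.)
Yes — I3: [S → d .] vs [S → d . f num]

A shift-reduce conflict occurs when an LR(0) state has both:
  - a complete (reduce) item [A → α .] (dot at the end), and
  - a shift item [B → β . c γ] (dot before a terminal).

Augment with S' → S and build the canonical LR(0) collection (I0 = CLOSURE({[S' → . S]}), then GOTO on every symbol after a dot until no new states appear). It has 12 states:
  I0: { [A → . f], [A → . num d num], [S → . A d], [S → . d f num], [S → . d], [S → . num d f], [S' → . S] }  — shift
  I1: { [S → A . d] }  — shift
  I2: { [S' → S .] }  — accept
  I3: { [S → d . f num], [S → d .] }  — shift, reduce
  I4: { [A → f .] }  — reduce
  I5: { [A → num . d num], [S → num . d f] }  — shift
  I6: { [A → num d . num], [S → num d . f] }  — shift
  I7: { [S → num d f .] }  — reduce
  I8: { [A → num d num .] }  — reduce
  I9: { [S → d f . num] }  — shift
  I10: { [S → d f num .] }  — reduce
  I11: { [S → A d .] }  — reduce

I3 contains reduce item [S → d .] and shift item [S → d . f num] — shift-reduce conflict.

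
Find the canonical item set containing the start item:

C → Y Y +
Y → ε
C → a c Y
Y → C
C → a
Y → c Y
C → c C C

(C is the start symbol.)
First, augment the grammar with C' → C
I₀ = CLOSURE({ [C' → . C] }):
  [C' → . C] has the dot before C: add [C → . Y Y +], [C → . a c Y], [C → . a], [C → . c C C]
  [C → . Y Y +] has the dot before Y: add [Y → .], [Y → . C], [Y → . c Y]
No further items can be added.

I₀ = { [C → . Y Y +], [C → . a c Y], [C → . a], [C → . c C C], [C' → . C], [Y → . C], [Y → . c Y], [Y → .] }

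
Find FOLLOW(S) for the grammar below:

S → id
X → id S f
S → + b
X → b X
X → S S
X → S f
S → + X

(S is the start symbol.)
{ $, '+', 'f', 'id' }

S is the start symbol, so $ ∈ FOLLOW(S).
In X → id S f: S is followed by f, add FIRST(f) \ {ε} = { 'f' }
In X → S S: S is followed by S, add FIRST(S) \ {ε} = { '+', 'id' }
In X → S S: S is at the end, add FOLLOW(X)
In X → S f: S is followed by f, add FIRST(f) \ {ε} = { 'f' }

The FOLLOW sets referred to above (computed the same way, to a fixed point):
  FOLLOW(X) = { $, '+', 'f', 'id' }

Taking the union: FOLLOW(S) = { $, '+', 'f', 'id' }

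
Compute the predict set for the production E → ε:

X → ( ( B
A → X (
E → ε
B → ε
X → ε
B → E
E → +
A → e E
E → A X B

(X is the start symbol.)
PREDICT(E → ε) = (FIRST(RHS) \ {ε}) ∪ (FOLLOW(E) if ε ∈ FIRST(RHS), i.e. RHS ⇒* ε)
The right-hand side is ε (FIRST(ε) = { ε }), so the predict set is FOLLOW(E) = { $, '(', '+', 'e' }
PREDICT(E → ε) = { $, '(', '+', 'e' }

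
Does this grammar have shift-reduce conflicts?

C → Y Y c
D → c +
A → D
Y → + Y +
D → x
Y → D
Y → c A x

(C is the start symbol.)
No shift-reduce conflicts

Augment with C' → C and build the canonical LR(0) collection (I0 = CLOSURE({[C' → . C]}), then GOTO on every symbol after a dot until no new states appear). It has 16 states:
  I0: { [C → . Y Y c], [C' → . C], [D → . c +], [D → . x], [Y → . + Y +], [Y → . D], [Y → . c A x] }  — shift
  I1: { [D → . c +], [D → . x], [Y → + . Y +], [Y → . + Y +], [Y → . D], [Y → . c A x] }  — shift
  I2: { [C' → C .] }  — accept
  I3: { [Y → D .] }  — reduce
  I4: { [C → Y . Y c], [D → . c +], [D → . x], [Y → . + Y +], [Y → . D], [Y → . c A x] }  — shift
  I5: { [A → . D], [D → . c +], [D → . x], [D → c . +], [Y → c . A x] }  — shift
  I6: { [D → x .] }  — reduce
  I7: { [D → c + .] }  — reduce
  I8: { [Y → c A . x] }  — shift
  I9: { [A → D .] }  — reduce
  I10: { [D → c . +] }  — shift
  I11: { [Y → c A x .] }  — reduce
  I12: { [C → Y Y . c] }  — shift
  I13: { [C → Y Y c .] }  — reduce
  I14: { [Y → + Y . +] }  — shift
  I15: { [Y → + Y + .] }  — reduce

No state contains both a complete item and a shift item.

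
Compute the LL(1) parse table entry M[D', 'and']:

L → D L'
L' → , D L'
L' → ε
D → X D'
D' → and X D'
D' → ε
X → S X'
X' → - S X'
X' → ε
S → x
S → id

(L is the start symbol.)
D' → and X D'

To find M[D', 'and'], we find productions for D' where 'and' is in the predict set (PREDICT(N → α) = (FIRST(α) \ {ε}) ∪ (FOLLOW(N) if α ⇒* ε)).

Relevant sets:
  FOLLOW(D') = { $, ',' }

D' → and X D': PREDICT = { 'and' }
  'and' is in predict set, so this production goes in M[D', 'and']
D' → ε: PREDICT = { $, ',' }

M[D', 'and'] = D' → and X D'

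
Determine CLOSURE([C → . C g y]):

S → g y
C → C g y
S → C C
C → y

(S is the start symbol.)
{ [C → . C g y], [C → . y] }

Start with: [C → . C g y]
  [C → . C g y] has the dot before C: add [C → . y]
No further items can be added.

CLOSURE = { [C → . C g y], [C → . y] }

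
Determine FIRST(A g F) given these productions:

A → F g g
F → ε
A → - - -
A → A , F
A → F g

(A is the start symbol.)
{ '-', 'g' }

FIRST sets of the non-terminals involved (from the grammar, by fixed-point iteration):
  FIRST(A) = { '-', 'g' }

To compute FIRST(A g F), process the symbols left to right:
Symbol A is a non-terminal. Add FIRST(A) \ {ε} = { '-', 'g' }
A is not nullable (ε ∉ FIRST(A)), so stop here.
FIRST(A g F) = { '-', 'g' }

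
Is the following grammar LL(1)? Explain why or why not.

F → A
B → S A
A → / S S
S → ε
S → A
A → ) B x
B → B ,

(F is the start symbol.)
A grammar is LL(1) if for each non-terminal N with multiple productions, the predict sets of those productions are pairwise disjoint, where PREDICT(N → α) = (FIRST(α) \ {ε}) ∪ (FOLLOW(N) if α ⇒* ε).

Relevant sets:
  FIRST(S) = { ')', '/', ε }
  FIRST(A) = { ')', '/' }
  FIRST(B) = { ')', '/' }
  FOLLOW(S) = { $, ')', ',', '/', 'x' }

For B:
  PREDICT(B → S A) = { ')', '/' }
  PREDICT(B → B ',') = { ')', '/' }
For A:
  PREDICT(A → '/' S S) = { '/' }
  PREDICT(A → ')' B x) = { ')' }
For S:
  PREDICT(S → ε) = { $, ')', ',', '/', 'x' }
  PREDICT(S → A) = { ')', '/' }
F has a single production, so nothing to check there.

Conflict found: Predict set conflict for B: { ')', '/' }
The grammar is NOT LL(1).

Answer: No. Predict set conflict for B: { ')', '/' }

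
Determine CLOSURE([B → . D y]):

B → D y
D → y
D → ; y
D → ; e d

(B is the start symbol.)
{ [B → . D y], [D → . ; e d], [D → . ; y], [D → . y] }

To compute CLOSURE, for each item [A → α.Bβ] where B is a non-terminal, add [B → .γ] for all productions B → γ; repeat for the newly added items until nothing changes.

Start with: [B → . D y]
  [B → . D y] has the dot before D: add [D → . y], [D → . ; y], [D → . ; e d]
No further items can be added.

CLOSURE = { [B → . D y], [D → . ; e d], [D → . ; y], [D → . y] }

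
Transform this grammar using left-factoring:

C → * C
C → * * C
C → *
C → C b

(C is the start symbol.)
C → * C'
C' → C
C' → * C
C' → ε
C → C b

Left-factoring transforms A → αβ₁ | αβ₂ into A → αA' and A' → β₁ | β₂
(α is the longest common prefix among the alternatives). Repeat until
no nonterminal has two alternatives with a common prefix.

Round 1: C has alternatives sharing prefix '*'. Introduce C': C → * C'
  Add: C' → C
  Add: C' → * C
  Add: C' → ε

No remaining common prefixes — done.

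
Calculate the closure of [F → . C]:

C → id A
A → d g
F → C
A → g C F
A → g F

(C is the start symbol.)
Start with: [F → . C]
  [F → . C] has the dot before C: add [C → . id A]
No further items can be added.

CLOSURE = { [C → . id A], [F → . C] }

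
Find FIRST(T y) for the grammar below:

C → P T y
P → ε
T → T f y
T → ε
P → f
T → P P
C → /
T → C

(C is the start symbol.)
{ '/', 'f', 'y' }

FIRST sets of the non-terminals involved (from the grammar, by fixed-point iteration):
  FIRST(T) = { '/', 'f', 'y', ε }

To compute FIRST(T y), process the symbols left to right:
Symbol T is a non-terminal. Add FIRST(T) \ {ε} = { '/', 'f', 'y' }
T is nullable (ε ∈ FIRST(T)), continue to the next symbol.
Symbol y is a terminal. Add 'y' and stop.
FIRST(T y) = { '/', 'f', 'y' }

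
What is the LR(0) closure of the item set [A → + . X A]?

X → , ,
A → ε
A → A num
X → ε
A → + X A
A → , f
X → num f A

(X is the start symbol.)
{ [A → + . X A], [X → . , ,], [X → . num f A], [X → .] }

To compute CLOSURE, for each item [A → α.Bβ] where B is a non-terminal, add [B → .γ] for all productions B → γ; repeat for the newly added items until nothing changes.

Start with: [A → + . X A]
  [A → + . X A] has the dot before X: add [X → . , ,], [X → .], [X → . num f A]
No further items can be added.

CLOSURE = { [A → + . X A], [X → . , ,], [X → . num f A], [X → .] }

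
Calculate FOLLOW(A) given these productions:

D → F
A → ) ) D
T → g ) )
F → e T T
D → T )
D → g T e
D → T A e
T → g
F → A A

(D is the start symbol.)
To compute FOLLOW(A), find every occurrence of A on a right-hand side N → α A β: add FIRST(β) \ {ε}, and if β is empty or nullable also add FOLLOW(N). Iterate to a fixed point.

In D → T A e: A is followed by e, add FIRST(e) \ {ε} = { 'e' }
In F → A A: A is followed by A, add FIRST(A) \ {ε} = { ')' }
In F → A A: A is at the end, add FOLLOW(F)

The FOLLOW sets referred to above (computed the same way, to a fixed point):
  FOLLOW(F) = { $, ')', 'e' }

Taking the union: FOLLOW(A) = { $, ')', 'e' }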